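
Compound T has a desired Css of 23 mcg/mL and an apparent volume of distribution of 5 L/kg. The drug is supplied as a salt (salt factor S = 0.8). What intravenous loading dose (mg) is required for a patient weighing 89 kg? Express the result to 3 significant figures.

Vd = 5 L/kg × 89 kg = 445.0 L
The loading dose fills Vd to the target concentration.
LD = Vd × C / S = 445.0 × 23.00 / 0.8 = 12790 mg

12800 mg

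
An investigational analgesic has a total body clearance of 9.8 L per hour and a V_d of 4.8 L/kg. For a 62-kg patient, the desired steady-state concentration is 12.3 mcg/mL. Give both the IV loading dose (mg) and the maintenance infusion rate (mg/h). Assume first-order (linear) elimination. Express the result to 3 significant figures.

Total Vd = 4.8 × 62 = 297.6 L
Loading: fill Vd to C_target → 297.6 L × 12.3 mg/L = 3660 mg
Infusion rate = 9.800 L/h × 12.3 mg/L = 120.5 mg/h

(a) 3660 mg; (b) 121 mg/h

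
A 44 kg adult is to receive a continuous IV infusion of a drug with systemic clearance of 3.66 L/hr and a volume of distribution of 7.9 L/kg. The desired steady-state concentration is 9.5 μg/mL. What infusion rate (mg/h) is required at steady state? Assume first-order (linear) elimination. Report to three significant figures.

R₀ = 3.660 × 9.5 = 34.77 mg/h

34.8 mg/h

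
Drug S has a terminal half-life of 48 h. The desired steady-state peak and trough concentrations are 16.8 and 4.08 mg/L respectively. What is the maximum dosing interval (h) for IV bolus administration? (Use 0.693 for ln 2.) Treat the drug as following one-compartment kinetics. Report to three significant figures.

k = 0.693 / t½ = 0.693 / 48 = 0.01444 h⁻¹
Between IV bolus doses, concentration decays as C = C₀·e^(−kτ), so C_peak/C_trough = e^(kτ).
τ_max = ln(C_peak/C_trough) / k = ln(16.8/4.08) / 0.01444 = 1.415 / 0.01444 = 97.99 h

98.0 h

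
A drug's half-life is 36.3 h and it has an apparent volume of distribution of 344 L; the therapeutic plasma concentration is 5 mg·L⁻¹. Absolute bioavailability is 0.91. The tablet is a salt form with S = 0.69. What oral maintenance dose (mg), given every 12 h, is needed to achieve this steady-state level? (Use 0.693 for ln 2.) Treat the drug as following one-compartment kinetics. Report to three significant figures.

CL = ln 2 · Vd / t½ = 0.693 × 344.0 / 36.3 = 6.567 L/h
D = CL × Css × τ / F / S = 6.567 × 5 × 12 / 0.91 / 0.69 = 627.5 mg

628 mg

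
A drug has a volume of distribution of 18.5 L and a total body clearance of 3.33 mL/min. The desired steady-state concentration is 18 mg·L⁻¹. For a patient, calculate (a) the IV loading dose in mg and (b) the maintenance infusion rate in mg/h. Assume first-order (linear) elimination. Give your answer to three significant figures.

Loading dose = Vd × C = 18.50 × 18 = 333.0 mg
CL = 3.33 mL/min = 3.33 × 0.06 = 0.1998 L/h
Maintenance infusion rate = CL × Css = 0.1998 × 18 = 3.596 mg/h

(a) 333 mg; (b) 3.60 mg/h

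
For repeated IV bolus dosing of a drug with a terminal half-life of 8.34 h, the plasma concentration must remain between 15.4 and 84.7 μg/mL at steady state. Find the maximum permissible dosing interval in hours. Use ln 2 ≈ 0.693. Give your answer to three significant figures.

20.5 h

k = 0.693 / t½ = 0.693 / 8.34 = 0.08309 h⁻¹
Between IV bolus doses, concentration decays as C = C₀·e^(−kτ), so C_peak/C_trough = e^(kτ).
τ_max = ln(C_peak/C_trough) / k = ln(84.7/15.4) / 0.08309 = 1.705 / 0.08309 = 20.52 h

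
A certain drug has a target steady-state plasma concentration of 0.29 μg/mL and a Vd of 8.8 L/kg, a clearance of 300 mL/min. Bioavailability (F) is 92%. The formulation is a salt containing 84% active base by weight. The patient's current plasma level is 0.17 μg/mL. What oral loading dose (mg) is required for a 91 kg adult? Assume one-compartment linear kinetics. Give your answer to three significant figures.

Total Vd = 8.8 × 91 = 800.8 L
Concentration deficit ΔC = 0.29 − 0.17 = 0.1200 mg/L
LD = Vd × ΔC / F / S = 800.8 × 0.1200 / 0.92 / 0.84 = 124.3 mg

124 mg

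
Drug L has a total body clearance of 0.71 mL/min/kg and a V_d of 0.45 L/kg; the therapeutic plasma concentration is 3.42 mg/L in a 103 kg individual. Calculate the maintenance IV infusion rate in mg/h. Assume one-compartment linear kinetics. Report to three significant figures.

CL = 0.71 mL/min/kg × 103 kg = 73.13 mL/min = 73.13 × 60/1000 = 4.388 L/h
Infusion rate = CL · Css = 4.388 L/h × 3.42 mg/L = 15.01 mg/h

15.0 mg/h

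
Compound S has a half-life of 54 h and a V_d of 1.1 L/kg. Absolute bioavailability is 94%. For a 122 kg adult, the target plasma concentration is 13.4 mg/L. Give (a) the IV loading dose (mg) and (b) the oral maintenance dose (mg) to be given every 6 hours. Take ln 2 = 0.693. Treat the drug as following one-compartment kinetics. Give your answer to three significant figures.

Vd = 1.1 L/kg × 122 kg = 134.2 L
LD = Vd × C = 134.2 × 13.4 = 1798 mg
CL = 0.693 × Vd / t½ = 0.693 × 134.2 / 54 = 1.722 L/h
D = CL × Css × τ / F = 1.722 × 13.4 × 6 / 0.94 = 147.3 mg

(a) 1800 mg; (b) 147 mg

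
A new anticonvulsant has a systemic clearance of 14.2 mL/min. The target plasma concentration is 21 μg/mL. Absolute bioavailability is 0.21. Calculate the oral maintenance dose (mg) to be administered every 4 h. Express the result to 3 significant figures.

Convert clearance: 14.2 mL/min × 60 min/h ÷ 1000 mL/L = 0.8520 L/h
At steady state, dose per interval replaces the amount cleared in that interval: F·D/τ = CL·Css.
D = CL × Css × τ / F = 0.8520 × 21 × 4 / 0.21 = 340.8 mg

341 mg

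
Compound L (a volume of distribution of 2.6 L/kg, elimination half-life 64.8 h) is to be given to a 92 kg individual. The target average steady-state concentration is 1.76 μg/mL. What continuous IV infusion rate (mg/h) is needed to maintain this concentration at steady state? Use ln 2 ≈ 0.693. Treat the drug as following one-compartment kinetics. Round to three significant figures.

Total Vd = 2.6 × 92 = 239.2 L
k = 0.693/64.8 = 0.01069 h⁻¹, so CL = k·Vd = 0.01069 × 239.2 = 2.557 L/h
Infusion rate = CL × Css = 2.557 × 1.76 = 4.500 mg/h

4.50 mg/h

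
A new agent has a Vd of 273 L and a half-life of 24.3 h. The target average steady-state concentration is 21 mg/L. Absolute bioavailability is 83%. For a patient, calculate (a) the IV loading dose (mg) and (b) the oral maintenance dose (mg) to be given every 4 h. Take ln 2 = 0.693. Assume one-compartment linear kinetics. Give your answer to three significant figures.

LD = Vd × C = 273.0 × 21 = 5733 mg
CL = 0.693 × Vd / t½ = 0.693 × 273.0 / 24.3 = 7.786 L/h
D = CL × Css × τ / F = 7.786 × 21 × 4 / 0.83 = 788.0 mg

(a) 5730 mg; (b) 788 mg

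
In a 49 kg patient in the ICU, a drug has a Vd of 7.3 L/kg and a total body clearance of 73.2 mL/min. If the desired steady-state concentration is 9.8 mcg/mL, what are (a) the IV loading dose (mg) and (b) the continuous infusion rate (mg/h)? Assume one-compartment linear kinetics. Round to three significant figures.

(a) 3510 mg; (b) 43.0 mg/h

Total Vd = 7.3 × 49 = 357.7 L
Loading dose = Vd × C = 357.7 × 9.8 = 3505 mg
CL = 73.2 mL/min × 60/1000 = 4.392 L/h
Maintenance infusion rate = CL × Css = 4.392 × 9.8 = 43.04 mg/h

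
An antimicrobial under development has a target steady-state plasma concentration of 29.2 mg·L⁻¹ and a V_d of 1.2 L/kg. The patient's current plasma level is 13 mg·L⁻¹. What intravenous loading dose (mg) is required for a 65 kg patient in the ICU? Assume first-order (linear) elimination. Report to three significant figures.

Vd = 1.2 L/kg × 65 kg = 78.00 L
Concentration deficit ΔC = 29.2 − 13 = 16.20 mg/L
LD = Vd × ΔC = 78.00 × 16.20 = 1264 mg

1260 mg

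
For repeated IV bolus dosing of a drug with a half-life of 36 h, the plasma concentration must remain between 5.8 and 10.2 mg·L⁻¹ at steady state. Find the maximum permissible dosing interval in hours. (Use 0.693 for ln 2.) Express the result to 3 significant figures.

k = 0.693 / t½ = 0.693 / 36 = 0.01925 h⁻¹
Between IV bolus doses, concentration decays as C = C₀·e^(−kτ), so C_peak/C_trough = e^(kτ).
τ_max = ln(C_peak/C_trough) / k = ln(10.2/5.8) / 0.01925 = 0.5645 / 0.01925 = 29.32 h

29.3 h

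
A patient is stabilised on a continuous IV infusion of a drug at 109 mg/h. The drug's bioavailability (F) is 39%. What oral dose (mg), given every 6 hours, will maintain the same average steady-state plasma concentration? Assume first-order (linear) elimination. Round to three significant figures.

1680 mg

To maintain the same Css, the systemic dosing rate must be unchanged: F·D/τ = infusion rate.
D = rate × τ / F = 109 × 6 / 0.39 = 1677 mg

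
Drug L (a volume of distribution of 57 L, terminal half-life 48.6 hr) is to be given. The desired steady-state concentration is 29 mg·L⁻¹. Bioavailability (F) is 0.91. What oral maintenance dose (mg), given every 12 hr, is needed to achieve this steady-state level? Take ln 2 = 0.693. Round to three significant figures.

311 mg

CL = 0.693 × Vd / t½ = 0.693 × 57.00 / 48.6 = 0.8128 L/h
D = CL × Css × τ / F = 0.8128 × 29 × 12 / 0.91 = 310.8 mg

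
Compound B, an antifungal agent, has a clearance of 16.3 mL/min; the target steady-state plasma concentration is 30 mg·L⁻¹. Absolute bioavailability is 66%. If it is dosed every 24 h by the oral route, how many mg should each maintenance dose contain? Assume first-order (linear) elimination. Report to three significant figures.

CL = 16.3 mL/min = 16.3 × 0.06 = 0.9780 L/h
D = CL × Css × τ / F = 0.9780 × 30 × 24 / 0.66 = 1067 mg

1070 mg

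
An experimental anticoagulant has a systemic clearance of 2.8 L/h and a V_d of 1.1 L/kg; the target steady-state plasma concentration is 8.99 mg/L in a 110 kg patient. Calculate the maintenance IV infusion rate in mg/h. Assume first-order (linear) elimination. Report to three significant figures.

Rate = CL × Css = 2.800 × 8.99 = 25.17 mg/h

25.2 mg/h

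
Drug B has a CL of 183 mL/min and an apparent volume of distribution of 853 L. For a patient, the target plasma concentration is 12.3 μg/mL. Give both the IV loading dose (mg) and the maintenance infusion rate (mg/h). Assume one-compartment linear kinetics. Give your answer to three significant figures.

LD = Vd · C_target = 853.0 × 12.3 = 10490 mg
Convert clearance: 183 mL/min × 60 min/h ÷ 1000 mL/L = 10.98 L/h
Maintenance infusion rate = CL × Css = 10.98 × 12.3 = 135.1 mg/h

(a) 10500 mg; (b) 135 mg/h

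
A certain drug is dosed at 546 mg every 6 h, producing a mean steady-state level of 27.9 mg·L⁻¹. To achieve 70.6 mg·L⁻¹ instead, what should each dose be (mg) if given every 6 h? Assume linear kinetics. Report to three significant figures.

With linear kinetics, Css is proportional to dose rate (D/τ) at fixed clearance.
D₂ = D₁ × (Css,target / Css,current) = 546 × 70.6/27.9 = 1382 mg

1380 mg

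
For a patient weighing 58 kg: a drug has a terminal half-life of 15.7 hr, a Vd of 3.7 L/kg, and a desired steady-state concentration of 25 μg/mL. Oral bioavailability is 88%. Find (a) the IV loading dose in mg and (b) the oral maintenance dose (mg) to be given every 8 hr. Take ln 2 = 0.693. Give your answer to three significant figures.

(a) 5370 mg; (b) 2150 mg

Vd(total) = 58 kg × 3.7 L/kg = 214.6 L
LD = Vd × C = 214.6 × 25 = 5365 mg
CL = 0.693 × Vd / t½ = 0.693 × 214.6 / 15.7 = 9.472 L/h
D = CL × Css × τ / F = 9.472 × 25 × 8 / 0.88 = 2153 mg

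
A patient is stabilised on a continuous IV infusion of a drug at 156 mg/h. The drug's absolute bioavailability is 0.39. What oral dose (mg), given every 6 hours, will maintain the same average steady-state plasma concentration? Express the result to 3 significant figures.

2400 mg

To maintain the same Css, the systemic dosing rate must be unchanged: F·D/τ = infusion rate.
D = rate × τ / F = 156 × 6 / 0.39 = 2400 mg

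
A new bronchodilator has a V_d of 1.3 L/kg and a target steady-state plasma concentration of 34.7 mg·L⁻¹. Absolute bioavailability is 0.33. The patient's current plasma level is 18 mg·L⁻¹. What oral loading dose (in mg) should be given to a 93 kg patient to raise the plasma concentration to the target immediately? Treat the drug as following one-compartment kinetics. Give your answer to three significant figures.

Total Vd = 1.3 × 93 = 120.9 L
Concentration deficit ΔC = 34.7 − 18 = 16.70 mg/L
LD = Vd × ΔC / F = 120.9 × 16.70 / 0.33 = 6118 mg

6120 mg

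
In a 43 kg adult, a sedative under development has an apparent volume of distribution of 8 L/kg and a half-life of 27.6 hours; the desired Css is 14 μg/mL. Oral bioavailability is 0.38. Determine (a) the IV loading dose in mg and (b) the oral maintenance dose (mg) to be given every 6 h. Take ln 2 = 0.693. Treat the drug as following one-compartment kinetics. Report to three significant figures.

(a) 4820 mg; (b) 1910 mg

Total Vd = 8 × 43 = 344.0 L
LD = Vd × C = 344.0 × 14 = 4816 mg
CL = 0.693 × Vd / t½ = 0.693 × 344.0 / 27.6 = 8.637 L/h
D = CL × Css × τ / F = 8.637 × 14 × 6 / 0.38 = 1909 mg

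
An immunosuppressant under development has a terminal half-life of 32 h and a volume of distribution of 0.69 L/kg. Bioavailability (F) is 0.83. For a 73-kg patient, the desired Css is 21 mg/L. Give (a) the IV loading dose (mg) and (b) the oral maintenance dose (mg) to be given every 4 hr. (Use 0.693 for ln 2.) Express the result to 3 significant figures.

Vd = 0.69 L/kg × 73 kg = 50.37 L
LD = Vd × C = 50.37 × 21 = 1058 mg
CL = 0.693 × Vd / t½ = 0.693 × 50.37 / 32 = 1.091 L/h
D = CL × Css × τ / F = 1.091 × 21 × 4 / 0.83 = 110.4 mg

(a) 1060 mg; (b) 110 mg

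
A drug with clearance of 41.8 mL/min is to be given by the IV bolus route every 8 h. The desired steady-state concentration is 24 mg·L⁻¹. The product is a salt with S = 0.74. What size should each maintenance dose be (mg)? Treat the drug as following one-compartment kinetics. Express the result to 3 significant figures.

CL = 41.8 mL/min × 60/1000 = 2.508 L/h
At steady state, dose per interval replaces the amount cleared in that interval: S·D/τ = CL·Css.
D = CL × Css × τ / S = 2.508 × 24 × 8 / 0.74 = 650.7 mg

651 mg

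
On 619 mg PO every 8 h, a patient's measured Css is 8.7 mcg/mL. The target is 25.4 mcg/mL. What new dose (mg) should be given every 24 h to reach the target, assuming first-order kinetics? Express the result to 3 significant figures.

5420 mg

With linear kinetics, Css is proportional to dose rate (D/τ) at fixed clearance.
D₂ = D₁ × (Css,target / Css,current) × (τ₂/τ₁) = 619 × (25.4/8.7) × (24/8) = 5422 mg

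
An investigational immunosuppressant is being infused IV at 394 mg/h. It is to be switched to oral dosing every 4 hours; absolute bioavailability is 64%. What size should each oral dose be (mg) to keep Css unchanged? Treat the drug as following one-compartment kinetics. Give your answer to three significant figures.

To maintain the same Css, the systemic dosing rate must be unchanged: F·D/τ = infusion rate.
D = rate × τ / F = 394 × 4 / 0.64 = 2463 mg

2460 mg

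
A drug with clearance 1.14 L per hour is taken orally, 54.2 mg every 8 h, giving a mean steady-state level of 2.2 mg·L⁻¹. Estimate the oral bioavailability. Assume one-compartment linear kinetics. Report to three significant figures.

F·D/τ = CL·Css at steady state → F = CL·Css·τ / D.
F = 1.14 × 2.2 × 8 / 54.2 = 0.370

0.370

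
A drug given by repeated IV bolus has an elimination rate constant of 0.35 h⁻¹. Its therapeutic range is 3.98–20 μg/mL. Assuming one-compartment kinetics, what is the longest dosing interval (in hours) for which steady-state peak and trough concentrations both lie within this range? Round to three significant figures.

4.61 h

Between IV bolus doses, concentration decays as C = C₀·e^(−kτ), so C_peak/C_trough = e^(kτ).
τ_max = ln(C_peak/C_trough) / k = ln(20/3.98) / 0.3500 = 1.614 / 0.3500 = 4.611 h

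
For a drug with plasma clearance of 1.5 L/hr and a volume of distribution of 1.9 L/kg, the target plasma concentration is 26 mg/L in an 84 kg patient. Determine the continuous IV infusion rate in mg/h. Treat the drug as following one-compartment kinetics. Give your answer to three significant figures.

Maintenance depends on clearance, not Vd — rate in must match rate out.
Rate = CL × Css = 1.500 × 26 = 39.00 mg/h

39.0 mg/h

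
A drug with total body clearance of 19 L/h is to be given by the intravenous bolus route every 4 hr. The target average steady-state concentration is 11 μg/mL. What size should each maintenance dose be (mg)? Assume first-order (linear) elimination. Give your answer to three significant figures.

D = CL × Css × τ = 19.00 × 11 × 4 = 836.0 mg

836 mg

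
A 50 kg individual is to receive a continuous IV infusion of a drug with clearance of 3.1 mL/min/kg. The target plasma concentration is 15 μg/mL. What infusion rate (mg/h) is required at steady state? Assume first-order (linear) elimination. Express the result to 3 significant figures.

CL = 3.1 mL/min/kg × 50 kg = 155.0 mL/min = 155.0 × 60/1000 = 9.300 L/h
At steady state, infusion rate equals elimination rate: rate in = CL × Css.
Rate = CL × Css = 9.300 × 15 = 139.5 mg/h

140 mg/h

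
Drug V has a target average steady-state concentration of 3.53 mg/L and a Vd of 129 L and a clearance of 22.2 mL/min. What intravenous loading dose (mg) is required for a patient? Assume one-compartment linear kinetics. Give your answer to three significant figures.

455 mg

The loading dose fills Vd to the target concentration.
LD = Vd × C = 129.0 × 3.530 = 455.4 mg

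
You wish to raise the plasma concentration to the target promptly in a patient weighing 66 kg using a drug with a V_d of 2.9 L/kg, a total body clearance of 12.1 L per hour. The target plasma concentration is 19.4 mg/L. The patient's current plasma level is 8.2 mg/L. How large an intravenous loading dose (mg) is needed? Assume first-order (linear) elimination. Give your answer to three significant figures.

Vd = 2.9 L/kg × 66 kg = 191.4 L
Concentration deficit ΔC = 19.4 − 8.2 = 11.20 mg/L
LD = Vd × ΔC = 191.4 × 11.20 = 2144 mg

2140 mg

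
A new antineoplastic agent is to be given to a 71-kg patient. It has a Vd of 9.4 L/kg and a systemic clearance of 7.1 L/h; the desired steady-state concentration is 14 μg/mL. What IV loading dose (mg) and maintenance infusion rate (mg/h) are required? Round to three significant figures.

(a) 9340 mg; (b) 99.4 mg/h

Vd = 9.4 L/kg × 71 kg = 667.4 L
LD = Vd · C_target = 667.4 × 14 = 9344 mg
Infusion rate = 7.100 L/h × 14 mg/L = 99.40 mg/h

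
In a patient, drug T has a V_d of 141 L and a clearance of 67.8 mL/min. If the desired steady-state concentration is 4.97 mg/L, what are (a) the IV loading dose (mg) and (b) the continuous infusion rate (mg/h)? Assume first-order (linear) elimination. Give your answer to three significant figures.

(a) 701 mg; (b) 20.2 mg/h

LD = Vd · C_target = 141.0 × 4.97 = 700.8 mg
CL = 67.8 mL/min = 67.8 × 0.06 = 4.068 L/h
Maintenance infusion rate = CL × Css = 4.068 × 4.97 = 20.22 mg/h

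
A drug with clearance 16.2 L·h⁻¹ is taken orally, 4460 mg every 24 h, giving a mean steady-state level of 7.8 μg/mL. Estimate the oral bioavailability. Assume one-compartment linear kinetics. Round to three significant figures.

F·D/τ = CL·Css at steady state → F = CL·Css·τ / D.
F = 16.2 × 7.8 × 24 / 4460 = 0.680

0.680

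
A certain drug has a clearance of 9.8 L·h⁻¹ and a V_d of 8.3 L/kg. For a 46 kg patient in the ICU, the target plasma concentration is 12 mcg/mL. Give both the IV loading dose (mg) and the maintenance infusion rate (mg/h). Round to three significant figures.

Vd(total) = 46 kg × 8.3 L/kg = 381.8 L
Loading dose = Vd × C = 381.8 × 12 = 4582 mg
Maintenance: replace elimination → rate = CL × Css = 9.800 × 12 = 117.6 mg/h

(a) 4580 mg; (b) 118 mg/h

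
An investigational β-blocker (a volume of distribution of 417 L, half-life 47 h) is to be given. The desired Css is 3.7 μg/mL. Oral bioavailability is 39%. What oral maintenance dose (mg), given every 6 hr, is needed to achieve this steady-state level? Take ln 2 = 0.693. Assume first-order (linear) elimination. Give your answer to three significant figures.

CL = ln 2 · Vd / t½ = 0.693 × 417.0 / 47 = 6.149 L/h
D = CL × Css × τ / F = 6.149 × 3.7 × 6 / 0.39 = 350.0 mg

350 mg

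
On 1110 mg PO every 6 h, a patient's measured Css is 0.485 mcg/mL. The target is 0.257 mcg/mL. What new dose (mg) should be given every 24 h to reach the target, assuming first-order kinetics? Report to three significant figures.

For first-order elimination, Css ∝ F·D/(CL·τ); F and CL are unchanged, so Css ∝ D/τ.
D₂ = D₁ × (Css,target / Css,current) × (τ₂/τ₁) = 1110 × (0.257/0.485) × (24/6) = 2353 mg

2350 mg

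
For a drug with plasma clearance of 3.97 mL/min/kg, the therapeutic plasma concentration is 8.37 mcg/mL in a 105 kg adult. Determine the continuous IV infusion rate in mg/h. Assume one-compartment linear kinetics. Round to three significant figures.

209 mg/h

CL = 3.97 mL/min/kg × 105 kg = 416.9 mL/min = 416.9 × 60/1000 = 25.01 L/h
Infusion rate = CL · Css = 25.01 L/h × 8.37 mg/L = 209.3 mg/h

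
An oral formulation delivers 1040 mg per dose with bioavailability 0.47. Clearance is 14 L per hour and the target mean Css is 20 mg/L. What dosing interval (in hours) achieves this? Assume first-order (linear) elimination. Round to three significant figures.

F·D/τ = CL·Css → τ = F·D / (CL·Css).
τ = 0.47 × 1040 / (14 × 20) = 1.746 h

1.75 h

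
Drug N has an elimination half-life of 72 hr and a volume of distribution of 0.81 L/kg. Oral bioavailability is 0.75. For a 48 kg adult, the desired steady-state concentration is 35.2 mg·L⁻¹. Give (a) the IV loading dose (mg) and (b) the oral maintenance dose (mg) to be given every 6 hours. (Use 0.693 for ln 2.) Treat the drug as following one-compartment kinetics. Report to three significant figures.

Total Vd = 0.81 × 48 = 38.88 L
LD = Vd × C = 38.88 × 35.2 = 1369 mg
CL = 0.693 × Vd / t½ = 0.693 × 38.88 / 72 = 0.3742 L/h
D = CL × Css × τ / F = 0.3742 × 35.2 × 6 / 0.75 = 105.4 mg

(a) 1370 mg; (b) 105 mg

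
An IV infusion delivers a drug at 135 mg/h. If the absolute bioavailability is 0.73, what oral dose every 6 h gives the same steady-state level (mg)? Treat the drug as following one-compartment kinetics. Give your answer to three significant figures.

To maintain the same Css, the systemic dosing rate must be unchanged: F·D/τ = infusion rate.
D = rate × τ / F = 135 × 6 / 0.73 = 1110 mg

1110 mg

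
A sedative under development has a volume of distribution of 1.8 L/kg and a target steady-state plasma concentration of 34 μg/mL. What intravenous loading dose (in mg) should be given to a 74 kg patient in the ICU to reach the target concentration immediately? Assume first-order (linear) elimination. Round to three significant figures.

Vd = 1.8 L/kg × 74 kg = 133.2 L
LD = Vd × C = 133.2 × 34.00 = 4529 mg

4530 mg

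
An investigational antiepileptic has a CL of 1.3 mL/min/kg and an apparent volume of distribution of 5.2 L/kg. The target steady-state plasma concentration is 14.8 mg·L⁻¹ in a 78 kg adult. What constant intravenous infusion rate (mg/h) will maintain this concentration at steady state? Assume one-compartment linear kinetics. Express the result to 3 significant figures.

90.0 mg/h

CL = 1.3 mL/min/kg × 78 kg = 101.4 mL/min = 101.4 × 60/1000 = 6.084 L/h
Rate = CL × Css = 6.084 × 14.8 = 90.04 mg/h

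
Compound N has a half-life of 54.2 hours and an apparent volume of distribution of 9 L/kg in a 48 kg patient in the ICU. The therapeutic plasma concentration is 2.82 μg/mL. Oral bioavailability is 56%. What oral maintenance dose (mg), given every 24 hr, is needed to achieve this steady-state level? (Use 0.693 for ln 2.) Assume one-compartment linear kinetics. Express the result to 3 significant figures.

668 mg

Vd(total) = 48 kg × 9 L/kg = 432.0 L
k = 0.693/54.2 = 0.01279 h⁻¹, so CL = k·Vd = 0.01279 × 432.0 = 5.525 L/h
D = CL × Css × τ / F = 5.525 × 2.82 × 24 / 0.56 = 667.7 mg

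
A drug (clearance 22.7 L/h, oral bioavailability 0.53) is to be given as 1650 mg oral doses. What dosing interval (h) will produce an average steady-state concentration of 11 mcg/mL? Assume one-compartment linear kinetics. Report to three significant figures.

3.50 h

F·D/τ = CL·Css → τ = F·D / (CL·Css).
τ = 0.53 × 1650 / (22.7 × 11) = 3.502 h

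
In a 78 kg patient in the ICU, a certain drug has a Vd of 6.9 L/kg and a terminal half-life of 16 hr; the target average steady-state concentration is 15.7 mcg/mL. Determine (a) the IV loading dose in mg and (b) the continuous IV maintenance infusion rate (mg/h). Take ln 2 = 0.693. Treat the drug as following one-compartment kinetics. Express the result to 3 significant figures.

(a) 8450 mg; (b) 366 mg/h

Total Vd = 6.9 × 78 = 538.2 L
LD = Vd × C = 538.2 × 15.7 = 8450 mg
CL = 0.693 × Vd / t½ = 0.693 × 538.2 / 16 = 23.31 L/h
Infusion rate = CL × Css = 23.31 × 15.7 = 366.0 mg/h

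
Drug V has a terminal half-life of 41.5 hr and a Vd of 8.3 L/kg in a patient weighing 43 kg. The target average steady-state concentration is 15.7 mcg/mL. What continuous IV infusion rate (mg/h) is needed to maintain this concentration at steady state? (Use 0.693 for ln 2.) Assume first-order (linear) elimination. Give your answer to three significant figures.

93.6 mg/h

Vd = 8.3 L/kg × 43 kg = 356.9 L
CL = ln 2 · Vd / t½ = 0.693 × 356.9 / 41.5 = 5.960 L/h
Infusion rate = CL × Css = 5.960 × 15.7 = 93.57 mg/h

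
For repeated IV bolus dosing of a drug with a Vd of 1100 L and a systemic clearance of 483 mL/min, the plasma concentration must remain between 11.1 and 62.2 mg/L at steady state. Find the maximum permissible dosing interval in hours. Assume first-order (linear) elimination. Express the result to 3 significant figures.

65.4 h

CL = 483 mL/min × 60/1000 = 28.98 L/h
k = CL / Vd = 28.98 / 1100 = 0.02635 h⁻¹
Between IV bolus doses, concentration decays as C = C₀·e^(−kτ), so C_peak/C_trough = e^(kτ).
τ_max = ln(C_peak/C_trough) / k = ln(62.2/11.1) / 0.02635 = 1.723 / 0.02635 = 65.39 h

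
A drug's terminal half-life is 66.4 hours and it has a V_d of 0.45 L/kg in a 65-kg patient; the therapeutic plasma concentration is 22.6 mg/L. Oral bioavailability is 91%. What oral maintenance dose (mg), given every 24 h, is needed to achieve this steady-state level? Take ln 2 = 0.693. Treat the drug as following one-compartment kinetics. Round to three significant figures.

182 mg

Vd = 0.45 L/kg × 65 kg = 29.25 L
k = 0.693/66.4 = 0.01044 h⁻¹, so CL = k·Vd = 0.01044 × 29.25 = 0.3054 L/h
D = CL × Css × τ / F = 0.3054 × 22.6 × 24 / 0.91 = 182.0 mg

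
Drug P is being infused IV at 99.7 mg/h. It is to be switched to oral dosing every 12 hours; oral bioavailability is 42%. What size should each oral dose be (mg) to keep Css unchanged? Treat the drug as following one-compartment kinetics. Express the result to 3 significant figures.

2850 mg

To maintain the same Css, the systemic dosing rate must be unchanged: F·D/τ = infusion rate.
D = rate × τ / F = 99.7 × 12 / 0.42 = 2849 mg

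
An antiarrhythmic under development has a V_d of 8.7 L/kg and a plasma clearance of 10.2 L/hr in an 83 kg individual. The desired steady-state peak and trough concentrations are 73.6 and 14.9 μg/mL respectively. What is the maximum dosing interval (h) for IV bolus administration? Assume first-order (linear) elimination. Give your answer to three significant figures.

113 h

Total Vd = 8.7 × 83 = 722.1 L
k = CL / Vd = 10.20 / 722.1 = 0.01413 h⁻¹
Between IV bolus doses, concentration decays as C = C₀·e^(−kτ), so C_peak/C_trough = e^(kτ).
τ_max = ln(C_peak/C_trough) / k = ln(73.6/14.9) / 0.01413 = 1.597 / 0.01413 = 113.0 h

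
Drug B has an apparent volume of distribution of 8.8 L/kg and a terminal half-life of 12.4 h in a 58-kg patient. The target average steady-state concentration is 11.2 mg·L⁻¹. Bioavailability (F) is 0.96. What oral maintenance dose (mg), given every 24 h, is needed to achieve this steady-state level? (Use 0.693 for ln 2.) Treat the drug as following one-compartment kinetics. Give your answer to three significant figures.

Total Vd = 8.8 × 58 = 510.4 L
CL = ln 2 · Vd / t½ = 0.693 × 510.4 / 12.4 = 28.52 L/h
D = CL × Css × τ / F = 28.52 × 11.2 × 24 / 0.96 = 7986 mg

7990 mg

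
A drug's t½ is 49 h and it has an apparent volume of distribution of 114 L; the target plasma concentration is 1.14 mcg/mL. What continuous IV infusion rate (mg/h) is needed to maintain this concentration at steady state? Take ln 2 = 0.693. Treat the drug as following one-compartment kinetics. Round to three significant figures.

CL = ln 2 · Vd / t½ = 0.693 × 114.0 / 49 = 1.612 L/h
Infusion rate = CL × Css = 1.612 × 1.14 = 1.838 mg/h

1.84 mg/h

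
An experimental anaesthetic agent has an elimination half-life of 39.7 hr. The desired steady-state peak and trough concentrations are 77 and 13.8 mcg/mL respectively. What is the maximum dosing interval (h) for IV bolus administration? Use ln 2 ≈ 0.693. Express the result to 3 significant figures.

k = 0.693 / t½ = 0.693 / 39.7 = 0.01746 h⁻¹
Between IV bolus doses, concentration decays as C = C₀·e^(−kτ), so C_peak/C_trough = e^(kτ).
τ_max = ln(C_peak/C_trough) / k = ln(77/13.8) / 0.01746 = 1.719 / 0.01746 = 98.45 h

98.5 h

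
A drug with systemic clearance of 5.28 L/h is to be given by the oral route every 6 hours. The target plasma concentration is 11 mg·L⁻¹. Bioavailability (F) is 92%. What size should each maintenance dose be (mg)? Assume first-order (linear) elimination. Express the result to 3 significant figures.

379 mg

D = CL × Css × τ / F = 5.280 × 11 × 6 / 0.92 = 378.8 mg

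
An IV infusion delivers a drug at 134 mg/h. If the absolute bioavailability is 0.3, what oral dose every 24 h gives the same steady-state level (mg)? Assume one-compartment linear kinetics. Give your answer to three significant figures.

10700 mg

To maintain the same Css, the systemic dosing rate must be unchanged: F·D/τ = infusion rate.
D = rate × τ / F = 134 × 24 / 0.3 = 10720 mg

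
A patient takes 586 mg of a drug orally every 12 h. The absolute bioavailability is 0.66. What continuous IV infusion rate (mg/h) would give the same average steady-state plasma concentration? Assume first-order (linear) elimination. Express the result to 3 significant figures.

Equivalent systemic input: infusion rate = F·D/τ.
Rate = 0.66 × 586 / 12 = 32.23 mg/h

32.2 mg/h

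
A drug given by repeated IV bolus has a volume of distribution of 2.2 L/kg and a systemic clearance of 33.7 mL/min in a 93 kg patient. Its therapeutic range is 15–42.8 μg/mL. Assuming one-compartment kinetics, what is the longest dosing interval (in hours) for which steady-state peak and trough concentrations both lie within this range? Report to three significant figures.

106 h

Vd(total) = 93 kg × 2.2 L/kg = 204.6 L
CL = 33.7 mL/min × 60/1000 = 2.022 L/h
k = CL / Vd = 2.022 / 204.6 = 0.009883 h⁻¹
Between IV bolus doses, concentration decays as C = C₀·e^(−kτ), so C_peak/C_trough = e^(kτ).
τ_max = ln(C_peak/C_trough) / k = ln(42.8/15) / 0.009883 = 1.048 / 0.009883 = 106.0 h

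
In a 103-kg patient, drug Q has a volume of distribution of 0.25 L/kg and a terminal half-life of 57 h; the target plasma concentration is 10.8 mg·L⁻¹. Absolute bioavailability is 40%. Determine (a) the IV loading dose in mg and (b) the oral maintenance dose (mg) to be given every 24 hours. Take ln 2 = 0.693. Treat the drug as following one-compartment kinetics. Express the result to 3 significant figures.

Vd(total) = 103 kg × 0.25 L/kg = 25.75 L
LD = Vd × C = 25.75 × 10.8 = 278.1 mg
CL = 0.693 × Vd / t½ = 0.693 × 25.75 / 57 = 0.3131 L/h
D = CL × Css × τ / F = 0.3131 × 10.8 × 24 / 0.4 = 202.9 mg

(a) 278 mg; (b) 203 mg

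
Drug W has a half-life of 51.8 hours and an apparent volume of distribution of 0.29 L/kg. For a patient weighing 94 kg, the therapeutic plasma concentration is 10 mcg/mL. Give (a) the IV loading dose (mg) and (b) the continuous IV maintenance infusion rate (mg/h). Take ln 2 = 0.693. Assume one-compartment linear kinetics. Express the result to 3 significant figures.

(a) 273 mg; (b) 3.65 mg/h

Vd = 0.29 L/kg × 94 kg = 27.26 L
LD = Vd × C = 27.26 × 10 = 272.6 mg
CL = 0.693 × Vd / t½ = 0.693 × 27.26 / 51.8 = 0.3647 L/h
Infusion rate = CL × Css = 0.3647 × 10 = 3.647 mg/h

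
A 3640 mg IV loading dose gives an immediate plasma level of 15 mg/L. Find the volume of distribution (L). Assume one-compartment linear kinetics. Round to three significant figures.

243 L

Immediately after an IV bolus, C₀ = Dose / Vd, so Vd = Dose / C₀.
Vd = 3640 / 15 = 242.7 L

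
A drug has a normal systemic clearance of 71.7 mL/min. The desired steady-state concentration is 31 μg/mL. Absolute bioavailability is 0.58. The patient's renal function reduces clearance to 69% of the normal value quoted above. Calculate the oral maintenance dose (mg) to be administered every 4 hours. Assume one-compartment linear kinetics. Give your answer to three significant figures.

635 mg

Convert clearance: 71.7 mL/min × 60 min/h ÷ 1000 mL/L = 4.302 L/h
Patient clearance = 0.69 × 4.302 = 2.968 L/h
D = CL × Css × τ / F = 2.968 × 31 × 4 / 0.58 = 634.5 mg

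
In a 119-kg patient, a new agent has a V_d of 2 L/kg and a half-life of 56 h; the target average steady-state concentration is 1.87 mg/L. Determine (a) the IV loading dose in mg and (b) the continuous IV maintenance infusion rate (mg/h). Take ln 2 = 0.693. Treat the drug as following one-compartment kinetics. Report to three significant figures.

Total Vd = 2 × 119 = 238.0 L
LD = Vd × C = 238.0 × 1.87 = 445.1 mg
CL = 0.693 × Vd / t½ = 0.693 × 238.0 / 56 = 2.945 L/h
Infusion rate = CL × Css = 2.945 × 1.87 = 5.507 mg/h

(a) 445 mg; (b) 5.51 mg/h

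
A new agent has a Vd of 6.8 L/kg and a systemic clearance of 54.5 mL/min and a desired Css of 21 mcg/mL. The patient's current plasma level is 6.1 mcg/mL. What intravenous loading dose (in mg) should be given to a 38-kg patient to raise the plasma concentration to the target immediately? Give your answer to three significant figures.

Vd = 6.8 L/kg × 38 kg = 258.4 L
Concentration deficit ΔC = 21 − 6.1 = 14.90 mg/L
LD = Vd × ΔC = 258.4 × 14.90 = 3850 mg

3850 mg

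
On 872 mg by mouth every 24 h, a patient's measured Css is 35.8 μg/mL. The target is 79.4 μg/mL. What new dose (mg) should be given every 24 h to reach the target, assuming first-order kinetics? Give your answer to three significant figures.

1930 mg

For first-order elimination, Css ∝ F·D/(CL·τ); F and CL are unchanged, so Css ∝ D/τ.
D₂ = D₁ × (Css,target / Css,current) = 872 × 79.4/35.8 = 1934 mg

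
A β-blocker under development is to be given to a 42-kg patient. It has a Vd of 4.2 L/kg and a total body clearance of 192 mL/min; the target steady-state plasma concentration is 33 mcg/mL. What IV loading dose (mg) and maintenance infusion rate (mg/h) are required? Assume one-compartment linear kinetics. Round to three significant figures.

Vd(total) = 42 kg × 4.2 L/kg = 176.4 L
Loading: fill Vd to C_target → 176.4 L × 33 mg/L = 5821 mg
CL = 192 mL/min = 192 × 0.06 = 11.52 L/h
Maintenance infusion rate = CL × Css = 11.52 × 33 = 380.2 mg/h

(a) 5820 mg; (b) 380 mg/h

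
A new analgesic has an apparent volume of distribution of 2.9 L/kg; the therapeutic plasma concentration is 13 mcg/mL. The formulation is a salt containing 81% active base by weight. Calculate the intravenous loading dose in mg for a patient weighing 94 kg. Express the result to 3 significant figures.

4380 mg

Vd(total) = 94 kg × 2.9 L/kg = 272.6 L
The loading dose fills Vd to the target concentration.
LD = Vd × C / S = 272.6 × 13.00 / 0.81 = 4375 mg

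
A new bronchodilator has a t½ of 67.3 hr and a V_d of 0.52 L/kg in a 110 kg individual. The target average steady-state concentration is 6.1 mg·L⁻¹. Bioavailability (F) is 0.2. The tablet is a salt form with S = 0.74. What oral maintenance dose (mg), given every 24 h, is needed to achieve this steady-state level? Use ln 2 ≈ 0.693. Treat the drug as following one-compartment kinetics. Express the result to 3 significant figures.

Total Vd = 0.52 × 110 = 57.20 L
CL = 0.693 × Vd / t½ = 0.693 × 57.20 / 67.3 = 0.5890 L/h
D = CL × Css × τ / F / S = 0.5890 × 6.1 × 24 / 0.2 / 0.74 = 582.6 mg

583 mg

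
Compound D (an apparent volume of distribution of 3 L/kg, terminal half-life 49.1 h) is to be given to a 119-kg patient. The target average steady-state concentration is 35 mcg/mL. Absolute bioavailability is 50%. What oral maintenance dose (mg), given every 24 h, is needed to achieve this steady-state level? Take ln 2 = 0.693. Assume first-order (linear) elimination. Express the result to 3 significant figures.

Total Vd = 3 × 119 = 357.0 L
CL = ln 2 · Vd / t½ = 0.693 × 357.0 / 49.1 = 5.039 L/h
D = CL × Css × τ / F = 5.039 × 35 × 24 / 0.5 = 8466 mg

8470 mg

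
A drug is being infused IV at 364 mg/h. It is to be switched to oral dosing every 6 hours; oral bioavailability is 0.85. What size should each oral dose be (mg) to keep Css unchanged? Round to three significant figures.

2570 mg

To maintain the same Css, the systemic dosing rate must be unchanged: F·D/τ = infusion rate.
D = rate × τ / F = 364 × 6 / 0.85 = 2569 mg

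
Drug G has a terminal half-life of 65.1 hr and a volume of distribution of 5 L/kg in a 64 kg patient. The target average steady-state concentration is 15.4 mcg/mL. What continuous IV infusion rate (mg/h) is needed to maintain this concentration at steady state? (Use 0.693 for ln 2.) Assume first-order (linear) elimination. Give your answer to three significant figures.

52.5 mg/h

Vd = 5 L/kg × 64 kg = 320.0 L
k = 0.693/65.1 = 0.01065 h⁻¹, so CL = k·Vd = 0.01065 × 320.0 = 3.408 L/h
Infusion rate = CL × Css = 3.408 × 15.4 = 52.48 mg/h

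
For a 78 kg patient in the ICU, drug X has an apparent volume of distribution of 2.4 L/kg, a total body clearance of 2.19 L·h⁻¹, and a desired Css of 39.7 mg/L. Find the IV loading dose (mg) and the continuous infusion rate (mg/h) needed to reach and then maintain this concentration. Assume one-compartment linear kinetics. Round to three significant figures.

Vd(total) = 78 kg × 2.4 L/kg = 187.2 L
Loading: fill Vd to C_target → 187.2 L × 39.7 mg/L = 7432 mg
Maintenance: replace elimination → rate = CL × Css = 2.190 × 39.7 = 86.94 mg/h

(a) 7430 mg; (b) 86.9 mg/h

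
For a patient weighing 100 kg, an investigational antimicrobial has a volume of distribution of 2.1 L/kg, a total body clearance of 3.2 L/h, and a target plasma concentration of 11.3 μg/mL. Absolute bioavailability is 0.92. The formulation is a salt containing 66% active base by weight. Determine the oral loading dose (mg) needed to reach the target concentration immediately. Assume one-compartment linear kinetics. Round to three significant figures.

Vd(total) = 100 kg × 2.1 L/kg = 210.0 L
Loading dose depends on Vd (not clearance): it fills the distribution volume.
LD = Vd × C / F / S = 210.0 × 11.30 / 0.92 / 0.66 = 3908 mg

3910 mg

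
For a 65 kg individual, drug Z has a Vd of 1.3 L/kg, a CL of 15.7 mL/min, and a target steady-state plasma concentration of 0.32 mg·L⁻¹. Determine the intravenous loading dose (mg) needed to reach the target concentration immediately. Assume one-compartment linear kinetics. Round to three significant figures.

Total Vd = 1.3 × 65 = 84.50 L
LD is governed by Vd — clearance does not enter the loading-dose calculation.
LD = Vd × C = 84.50 × 0.3200 = 27.04 mg

27.0 mg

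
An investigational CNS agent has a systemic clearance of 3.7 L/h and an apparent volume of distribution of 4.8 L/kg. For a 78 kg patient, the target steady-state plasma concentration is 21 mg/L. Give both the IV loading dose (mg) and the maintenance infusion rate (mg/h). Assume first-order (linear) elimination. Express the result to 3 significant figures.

Total Vd = 4.8 × 78 = 374.4 L
Loading: fill Vd to C_target → 374.4 L × 21 mg/L = 7862 mg
Maintenance infusion rate = CL × Css = 3.700 × 21 = 77.70 mg/h

(a) 7860 mg; (b) 77.7 mg/h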